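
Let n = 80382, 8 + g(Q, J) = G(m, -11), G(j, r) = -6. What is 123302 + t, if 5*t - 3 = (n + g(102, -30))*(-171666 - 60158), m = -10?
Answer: -18630614719/5 ≈ -3.7261e+9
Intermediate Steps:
g(Q, J) = -14 (g(Q, J) = -8 - 6 = -14)
t = -18631231229/5 (t = 3/5 + ((80382 - 14)*(-171666 - 60158))/5 = 3/5 + (80368*(-231824))/5 = 3/5 + (1/5)*(-18631231232) = 3/5 - 18631231232/5 = -18631231229/5 ≈ -3.7262e+9)
123302 + t = 123302 - 18631231229/5 = -18630614719/5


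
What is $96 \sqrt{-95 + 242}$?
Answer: $672 \sqrt{3} \approx 1163.9$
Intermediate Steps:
$96 \sqrt{-95 + 242} = 96 \sqrt{147} = 96 \cdot 7 \sqrt{3} = 672 \sqrt{3}$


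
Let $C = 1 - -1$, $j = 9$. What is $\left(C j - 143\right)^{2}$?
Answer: $15625$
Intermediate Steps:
$C = 2$ ($C = 1 + 1 = 2$)
$\left(C j - 143\right)^{2} = \left(2 \cdot 9 - 143\right)^{2} = \left(18 - 143\right)^{2} = \left(-125\right)^{2} = 15625$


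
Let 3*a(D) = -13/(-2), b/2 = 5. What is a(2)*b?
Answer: 65/3 ≈ 21.667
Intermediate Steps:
b = 10 (b = 2*5 = 10)
a(D) = 13/6 (a(D) = (-13/(-2))/3 = (-13*(-1/2))/3 = (1/3)*(13/2) = 13/6)
a(2)*b = (13/6)*10 = 65/3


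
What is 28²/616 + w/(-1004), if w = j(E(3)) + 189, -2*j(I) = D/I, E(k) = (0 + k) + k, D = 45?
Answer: 48073/44176 ≈ 1.0882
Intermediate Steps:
E(k) = 2*k (E(k) = k + k = 2*k)
j(I) = -45/(2*I)
w = 741/4 (w = -45/(2*(2*3)) + 189 = -45/2/6 + 189 = -45/2*⅙ + 189 = -15/4 + 189 = 741/4 ≈ 185.25)
28²/616 + w/(-1004) = 28²/616 + (741/4)/(-1004) = 784*(1/616) + (741/4)*(-1/1004) = 14/11 - 741/4016 = 48073/44176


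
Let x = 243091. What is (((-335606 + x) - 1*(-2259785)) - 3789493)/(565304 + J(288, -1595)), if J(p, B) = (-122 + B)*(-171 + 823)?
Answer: 1622223/554180 ≈ 2.9272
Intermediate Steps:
J(p, B) = -79544 + 652*B (J(p, B) = (-122 + B)*652 = -79544 + 652*B)
(((-335606 + x) - 1*(-2259785)) - 3789493)/(565304 + J(288, -1595)) = (((-335606 + 243091) - 1*(-2259785)) - 3789493)/(565304 + (-79544 + 652*(-1595))) = ((-92515 + 2259785) - 3789493)/(565304 + (-79544 - 1039940)) = (2167270 - 3789493)/(565304 - 1119484) = -1622223/(-554180) = -1622223*(-1/554180) = 1622223/554180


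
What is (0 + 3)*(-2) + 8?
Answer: 2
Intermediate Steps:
(0 + 3)*(-2) + 8 = 3*(-2) + 8 = -6 + 8 = 2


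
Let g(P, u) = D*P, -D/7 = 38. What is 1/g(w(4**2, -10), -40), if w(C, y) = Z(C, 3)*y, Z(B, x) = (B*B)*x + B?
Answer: 1/2085440 ≈ 4.7951e-7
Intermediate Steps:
D = -266 (D = -7*38 = -266)
Z(B, x) = B + x*B**2 (Z(B, x) = B**2*x + B = x*B**2 + B = B + x*B**2)
w(C, y) = C*y*(1 + 3*C) (w(C, y) = (C*(1 + C*3))*y = (C*(1 + 3*C))*y = C*y*(1 + 3*C))
g(P, u) = -266*P
1/g(w(4**2, -10), -40) = 1/(-266*4**2*(-10)*(1 + 3*4**2)) = 1/(-4256*(-10)*(1 + 3*16)) = 1/(-4256*(-10)*(1 + 48)) = 1/(-4256*(-10)*49) = 1/(-266*(-7840)) = 1/2085440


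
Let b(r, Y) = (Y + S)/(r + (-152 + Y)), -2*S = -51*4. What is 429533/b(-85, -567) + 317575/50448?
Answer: 5807362874237/7819440 ≈ 7.4268e+5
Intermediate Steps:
S = 102 (S = -(-51)*4/2 = -½*(-204) = 102)
b(r, Y) = (102 + Y)/(-152 + Y + r) (b(r, Y) = (Y + 102)/(r + (-152 + Y)) = (102 + Y)/(-152 + Y + r))
429533/b(-85, -567) + 317575/50448 = 429533/(((102 - 567)/(-152 - 567 - 85))) + 317575/50448 = 429533/((-465/(-804))) + 317575*(1/50448) = 429533/((-1/804*(-465))) + 317575/50448 = 429533/(155/268) + 317575/50448 = 429533*(268/155) + 317575/50448 = 115114844/155 + 317575/50448 = 5807362874237/7819440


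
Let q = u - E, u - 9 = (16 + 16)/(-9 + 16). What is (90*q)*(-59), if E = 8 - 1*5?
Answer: -392940/7 ≈ -56134.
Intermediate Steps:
E = 3 (E = 8 - 5 = 3)
u = 95/7 (u = 9 + (16 + 16)/(-9 + 16) = 9 + 32/7 = 95/7 ≈ 13.571)
q = 74/7 (q = 95/7 - 1*3 = 95/7 - 3 = 74/7 ≈ 10.571)
(90*q)*(-59) = (90*(74/7))*(-59) = (6660/7)*(-59) = -392940/7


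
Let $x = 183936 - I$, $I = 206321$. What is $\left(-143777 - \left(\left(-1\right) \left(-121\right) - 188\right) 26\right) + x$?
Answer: $-164420$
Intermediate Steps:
$x = -22385$ ($x = 183936 - 206321 = -22385$)
$\left(-143777 - \left(\left(-1\right) \left(-121\right) - 188\right) 26\right) + x = \left(-143777 - \left(\left(-1\right) \left(-121\right) - 188\right) 26\right) - 22385 = \left(-143777 - \left(121 - 188\right) 26\right) - 22385 = \left(-143777 - \left(-67\right) 26\right) - 22385 = \left(-143777 - -1742\right) - 22385 = \left(-143777 + 1742\right) - 22385 = -142035 - 22385 = -164420$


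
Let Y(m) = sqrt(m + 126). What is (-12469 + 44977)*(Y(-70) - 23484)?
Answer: -763417872 + 65016*sqrt(14) ≈ -7.6317e+8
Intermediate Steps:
Y(m) = sqrt(126 + m)
(-12469 + 44977)*(Y(-70) - 23484) = (-12469 + 44977)*(sqrt(126 - 70) - 23484) = 32508*(sqrt(56) - 23484) = 32508*(2*sqrt(14) - 23484) = 32508*(-23484 + 2*sqrt(14)) = -763417872 + 65016*sqrt(14)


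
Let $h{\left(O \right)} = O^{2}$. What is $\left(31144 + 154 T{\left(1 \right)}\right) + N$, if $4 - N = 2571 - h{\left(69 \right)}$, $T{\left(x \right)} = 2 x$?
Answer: $33646$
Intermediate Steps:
$N = 2194$ ($N = 4 - \left(2571 - 69^{2}\right) = 4 - \left(2571 - 4761\right) = 4 - -2190 = 4 + 2190 = 2194$)
$\left(31144 + 154 T{\left(1 \right)}\right) + N = \left(31144 + 154 \cdot 2 \cdot 1\right) + 2194 = \left(31144 + 154 \cdot 2\right) + 2194 = \left(31144 + 308\right) + 2194 = 31452 + 2194 = 33646$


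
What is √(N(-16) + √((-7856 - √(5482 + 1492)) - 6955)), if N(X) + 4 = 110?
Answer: √(106 + I*√(14811 + √6974)) ≈ 11.568 + 5.2749*I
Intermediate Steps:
N(X) = 106 (N(X) = -4 + 110 = 106)
√(N(-16) + √((-7856 - √(5482 + 1492)) - 6955)) = √(106 + √((-7856 - √(5482 + 1492)) - 6955)) = √(106 + √((-7856 - √6974) - 6955)) = √(106 + √(-14811 - √6974))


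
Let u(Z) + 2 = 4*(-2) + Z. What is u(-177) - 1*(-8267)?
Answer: 8080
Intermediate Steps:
u(Z) = -10 + Z (u(Z) = -2 + (4*(-2) + Z) = -2 + (-8 + Z) = -10 + Z)
u(-177) - 1*(-8267) = (-10 - 177) - 1*(-8267) = -187 + 8267 = 8080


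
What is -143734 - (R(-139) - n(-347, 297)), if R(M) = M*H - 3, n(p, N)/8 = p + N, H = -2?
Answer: -144409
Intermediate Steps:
n(p, N) = 8*N + 8*p (n(p, N) = 8*(p + N) = 8*(N + p) = 8*N + 8*p)
R(M) = -3 - 2*M (R(M) = M*(-2) - 3 = -2*M - 3 = -3 - 2*M)
-143734 - (R(-139) - n(-347, 297)) = -143734 - ((-3 - 2*(-139)) - (8*297 + 8*(-347))) = -143734 - ((-3 + 278) - (2376 - 2776)) = -143734 - (275 - 1*(-400)) = -143734 - (275 + 400) = -143734 - 1*675 = -143734 - 675 = -144409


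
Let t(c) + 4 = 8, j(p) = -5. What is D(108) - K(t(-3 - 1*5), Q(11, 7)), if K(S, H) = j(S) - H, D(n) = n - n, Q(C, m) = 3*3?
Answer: 14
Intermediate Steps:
t(c) = 4 (t(c) = -4 + 8 = 4)
Q(C, m) = 9
D(n) = 0
K(S, H) = -5 - H
D(108) - K(t(-3 - 1*5), Q(11, 7)) = 0 - (-5 - 1*9) = 0 - (-5 - 9) = 0 - 1*(-14) = 0 + 14 = 14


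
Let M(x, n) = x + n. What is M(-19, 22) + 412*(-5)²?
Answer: 10303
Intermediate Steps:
M(x, n) = n + x
M(-19, 22) + 412*(-5)² = (22 - 19) + 412*(-5)² = 3 + 412*25 = 3 + 10300 = 10303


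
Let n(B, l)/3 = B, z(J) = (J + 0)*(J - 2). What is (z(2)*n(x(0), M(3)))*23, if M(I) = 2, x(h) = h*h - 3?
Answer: 0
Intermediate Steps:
x(h) = -3 + h² (x(h) = h² - 3 = -3 + h²)
z(J) = J*(-2 + J)
n(B, l) = 3*B
(z(2)*n(x(0), M(3)))*23 = ((2*(-2 + 2))*(3*(-3 + 0²)))*23 = ((2*0)*(3*(-3 + 0)))*23 = (0*(3*(-3)))*23 = (0*(-9))*23 = 0*23 = 0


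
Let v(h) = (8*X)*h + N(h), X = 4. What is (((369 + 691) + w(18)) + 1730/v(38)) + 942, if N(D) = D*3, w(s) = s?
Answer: 268833/133 ≈ 2021.3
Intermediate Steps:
N(D) = 3*D
v(h) = 35*h (v(h) = (8*4)*h + 3*h = 32*h + 3*h = 35*h)
(((369 + 691) + w(18)) + 1730/v(38)) + 942 = (((369 + 691) + 18) + 1730/((35*38))) + 942 = ((1060 + 18) + 1730/1330) + 942 = (1078 + 1730*(1/1330)) + 942 = (1078 + 173/133) + 942 = 143547/133 + 942 = 268833/133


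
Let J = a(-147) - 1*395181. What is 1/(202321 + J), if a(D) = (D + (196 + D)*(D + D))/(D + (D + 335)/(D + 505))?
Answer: -26219/5053991353 ≈ -5.1878e-6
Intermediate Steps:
a(D) = (D + 2*D*(196 + D))/(D + (335 + D)/(505 + D)) (a(D) = (D + (196 + D)*(2*D))/(D + (335 + D)/(505 + D)) = (D + 2*D*(196 + D))/(D + (335 + D)/(505 + D)))
J = -10358645652/26219 (J = -147*(198465 + 2*(-147)² + 1403*(-147))/(335 + (-147)² + 506*(-147)) - 1*395181 = -147*(198465 + 2*21609 - 206241)/(335 + 21609 - 74382) - 395181 = -147*(198465 + 43218 - 206241)/(-52438) - 395181 = -147*(-1/52438)*35442 - 395181 = 2604987/26219 - 395181 = -10358645652/26219 ≈ -3.9508e+5)
1/(202321 + J) = 1/(202321 - 10358645652/26219) = 1/(-5053991353/26219) = -26219/5053991353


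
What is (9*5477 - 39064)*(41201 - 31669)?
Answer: 97502828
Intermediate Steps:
(9*5477 - 39064)*(41201 - 31669) = (49293 - 39064)*9532 = 10229*9532 = 97502828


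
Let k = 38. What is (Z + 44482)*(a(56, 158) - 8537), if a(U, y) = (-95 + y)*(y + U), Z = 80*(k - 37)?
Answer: 220359090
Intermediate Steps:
Z = 80 (Z = 80*(38 - 37) = 80*1 = 80)
a(U, y) = (-95 + y)*(U + y)
(Z + 44482)*(a(56, 158) - 8537) = (80 + 44482)*((158**2 - 95*56 - 95*158 + 56*158) - 8537) = 44562*((24964 - 5320 - 15010 + 8848) - 8537) = 44562*(13482 - 8537) = 44562*4945 = 220359090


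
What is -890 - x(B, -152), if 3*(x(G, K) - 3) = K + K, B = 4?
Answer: -2375/3 ≈ -791.67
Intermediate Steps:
x(G, K) = 3 + 2*K/3 (x(G, K) = 3 + (K + K)/3 = 3 + (2*K)/3 = 3 + 2*K/3)
-890 - x(B, -152) = -890 - (3 + (⅔)*(-152)) = -890 - (3 - 304/3) = -890 - 1*(-295/3) = -890 + 295/3 = -2375/3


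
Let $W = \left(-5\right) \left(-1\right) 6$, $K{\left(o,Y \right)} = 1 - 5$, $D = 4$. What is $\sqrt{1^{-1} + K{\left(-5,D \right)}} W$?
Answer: $30 i \sqrt{3} \approx 51.962 i$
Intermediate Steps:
$K{\left(o,Y \right)} = -4$ ($K{\left(o,Y \right)} = 1 - 5 = -4$)
$W = 30$ ($W = 5 \cdot 6 = 30$)
$\sqrt{1^{-1} + K{\left(-5,D \right)}} W = \sqrt{1^{-1} - 4} \cdot 30 = \sqrt{1 - 4} \cdot 30 = \sqrt{-3} \cdot 30 = i \sqrt{3} \cdot 30 = 30 i \sqrt{3}$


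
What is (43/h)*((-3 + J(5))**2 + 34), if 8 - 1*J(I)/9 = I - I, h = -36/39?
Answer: -2680405/12 ≈ -2.2337e+5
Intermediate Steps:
h = -12/13 (h = -36*1/39 = -12/13 ≈ -0.92308)
J(I) = 72 (J(I) = 72 - 9*(I - I) = 72 - 9*0 = 72 + 0 = 72)
(43/h)*((-3 + J(5))**2 + 34) = (43/(-12/13))*((-3 + 72)**2 + 34) = (43*(-13/12))*(69**2 + 34) = -559*(4761 + 34)/12 = -559/12*4795 = -2680405/12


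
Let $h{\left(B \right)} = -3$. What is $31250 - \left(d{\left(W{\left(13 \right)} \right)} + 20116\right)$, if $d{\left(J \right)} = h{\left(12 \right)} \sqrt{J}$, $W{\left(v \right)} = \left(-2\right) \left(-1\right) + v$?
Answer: $11134 + 3 \sqrt{15} \approx 11146.0$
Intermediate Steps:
$W{\left(v \right)} = 2 + v$
$d{\left(J \right)} = - 3 \sqrt{J}$
$31250 - \left(d{\left(W{\left(13 \right)} \right)} + 20116\right) = 31250 - \left(- 3 \sqrt{2 + 13} + 20116\right) = 31250 - \left(- 3 \sqrt{15} + 20116\right) = 31250 - \left(20116 - 3 \sqrt{15}\right) = 11134 + 3 \sqrt{15}$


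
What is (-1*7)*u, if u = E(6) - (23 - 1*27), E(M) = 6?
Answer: -70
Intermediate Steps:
u = 10 (u = 6 - (23 - 1*27) = 6 - (23 - 27) = 6 - 1*(-4) = 6 + 4 = 10)
(-1*7)*u = -1*7*10 = -7*10 = -70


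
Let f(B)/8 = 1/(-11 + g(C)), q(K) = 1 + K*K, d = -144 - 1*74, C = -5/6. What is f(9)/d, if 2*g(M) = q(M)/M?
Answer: 240/78589 ≈ 0.0030539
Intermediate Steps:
C = -⅚ (C = -5*⅙ = -⅚ ≈ -0.83333)
d = -218 (d = -144 - 74 = -218)
q(K) = 1 + K²
g(M) = (1 + M²)/(2*M) (g(M) = ((1 + M²)/M)/2 = (1 + M²)/(2*M))
f(B) = -480/721 (f(B) = 8/(-11 + (1 + (-⅚)²)/(2*(-⅚))) = 8/(-11 + (½)*(-6/5)*(1 + 25/36)) = 8/(-11 + (½)*(-6/5)*(61/36)) = 8/(-11 - 61/60) = 8/(-721/60) = 8*(-60/721) = -480/721)
f(9)/d = -480/721/(-218) = -480/721*(-1/218) = 240/78589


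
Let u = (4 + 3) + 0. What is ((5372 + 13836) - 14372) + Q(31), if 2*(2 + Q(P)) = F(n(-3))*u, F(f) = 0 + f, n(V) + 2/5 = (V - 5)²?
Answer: 25283/5 ≈ 5056.6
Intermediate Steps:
n(V) = -⅖ + (-5 + V)² (n(V) = -⅖ + (V - 5)² = -⅖ + (-5 + V)²)
F(f) = f
u = 7 (u = 7 + 0 = 7)
Q(P) = 1103/5 (Q(P) = -2 + ((-⅖ + (-5 - 3)²)*7)/2 = -2 + ((-⅖ + (-8)²)*7)/2 = -2 + ((-⅖ + 64)*7)/2 = -2 + ((318/5)*7)/2 = -2 + (½)*(2226/5) = -2 + 1113/5 = 1103/5)
((5372 + 13836) - 14372) + Q(31) = ((5372 + 13836) - 14372) + 1103/5 = (19208 - 14372) + 1103/5 = 4836 + 1103/5 = 25283/5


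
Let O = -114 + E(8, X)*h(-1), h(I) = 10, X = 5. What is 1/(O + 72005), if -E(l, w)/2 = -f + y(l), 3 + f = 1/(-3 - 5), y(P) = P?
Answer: 2/143337 ≈ 1.3953e-5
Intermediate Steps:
f = -25/8 (f = -3 + 1/(-3 - 5) = -3 + 1/(-8) = -3 - ⅛ = -25/8 ≈ -3.1250)
E(l, w) = -25/4 - 2*l (E(l, w) = -2*(-1*(-25/8) + l) = -2*(25/8 + l) = -25/4 - 2*l)
O = -673/2 (O = -114 + (-25/4 - 2*8)*10 = -114 + (-25/4 - 16)*10 = -114 - 89/4*10 = -114 - 445/2 = -673/2 ≈ -336.50)
1/(O + 72005) = 1/(-673/2 + 72005) = 1/(143337/2) = 2/143337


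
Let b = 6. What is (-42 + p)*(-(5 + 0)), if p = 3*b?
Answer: 120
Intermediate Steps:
p = 18 (p = 3*6 = 18)
(-42 + p)*(-(5 + 0)) = (-42 + 18)*(-(5 + 0)) = -(-24)*5 = -24*(-5) = 120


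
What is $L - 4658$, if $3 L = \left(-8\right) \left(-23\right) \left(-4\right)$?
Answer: $- \frac{14710}{3} \approx -4903.3$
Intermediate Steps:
$L = - \frac{736}{3}$ ($L = \frac{\left(-8\right) \left(-23\right) \left(-4\right)}{3} = \frac{184 \left(-4\right)}{3} = \frac{1}{3} \left(-736\right) = - \frac{736}{3} \approx -245.33$)
$L - 4658 = - \frac{736}{3} - 4658 = - \frac{14710}{3}$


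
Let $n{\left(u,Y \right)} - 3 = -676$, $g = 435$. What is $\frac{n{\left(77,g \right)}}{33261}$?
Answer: $- \frac{673}{33261} \approx -0.020234$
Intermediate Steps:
$n{\left(u,Y \right)} = -673$ ($n{\left(u,Y \right)} = 3 - 676 = -673$)
$\frac{n{\left(77,g \right)}}{33261} = - \frac{673}{33261}$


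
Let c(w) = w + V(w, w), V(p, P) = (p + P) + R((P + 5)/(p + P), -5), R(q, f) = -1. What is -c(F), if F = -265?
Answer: 796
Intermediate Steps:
V(p, P) = -1 + P + p (V(p, P) = (p + P) - 1 = (P + p) - 1 = -1 + P + p)
c(w) = -1 + 3*w (c(w) = w + (-1 + w + w) = w + (-1 + 2*w) = -1 + 3*w)
-c(F) = -(-1 + 3*(-265)) = -(-1 - 795) = -1*(-796) = 796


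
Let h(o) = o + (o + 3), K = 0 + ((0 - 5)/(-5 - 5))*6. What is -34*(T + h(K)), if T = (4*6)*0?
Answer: -306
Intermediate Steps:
T = 0 (T = 24*0 = 0)
K = 3 (K = 0 - 5/(-10)*6 = 0 - 5*(-⅒)*6 = 0 + (½)*6 = 0 + 3 = 3)
h(o) = 3 + 2*o (h(o) = o + (3 + o) = 3 + 2*o)
-34*(T + h(K)) = -34*(0 + (3 + 2*3)) = -34*(0 + (3 + 6)) = -34*(0 + 9) = -34*9 = -306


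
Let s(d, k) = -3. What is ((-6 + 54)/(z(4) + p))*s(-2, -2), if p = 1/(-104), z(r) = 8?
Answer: -4992/277 ≈ -18.022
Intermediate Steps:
p = -1/104 ≈ -0.0096154
((-6 + 54)/(z(4) + p))*s(-2, -2) = ((-6 + 54)/(8 - 1/104))*(-3) = (48/(831/104))*(-3) = (48*(104/831))*(-3) = (1664/277)*(-3) = -4992/277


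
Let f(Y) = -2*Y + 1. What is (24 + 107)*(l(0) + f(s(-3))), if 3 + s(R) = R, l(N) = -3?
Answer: 1310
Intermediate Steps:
s(R) = -3 + R
f(Y) = 1 - 2*Y
(24 + 107)*(l(0) + f(s(-3))) = (24 + 107)*(-3 + (1 - 2*(-3 - 3))) = 131*(-3 + (1 - 2*(-6))) = 131*(-3 + (1 + 12)) = 131*(-3 + 13) = 131*10 = 1310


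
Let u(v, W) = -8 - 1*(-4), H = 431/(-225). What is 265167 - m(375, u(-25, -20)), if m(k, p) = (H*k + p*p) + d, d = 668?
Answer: 795604/3 ≈ 2.6520e+5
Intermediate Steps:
H = -431/225 (H = 431*(-1/225) = -431/225 ≈ -1.9156)
u(v, W) = -4 (u(v, W) = -8 + 4 = -4)
m(k, p) = 668 + p**2 - 431*k/225 (m(k, p) = (-431*k/225 + p*p) + 668 = (-431*k/225 + p**2) + 668 = (p**2 - 431*k/225) + 668 = 668 + p**2 - 431*k/225)
265167 - m(375, u(-25, -20)) = 265167 - (668 + (-4)**2 - 431/225*375) = 265167 - (668 + 16 - 2155/3) = 265167 - 1*(-103/3) = 265167 + 103/3 = 795604/3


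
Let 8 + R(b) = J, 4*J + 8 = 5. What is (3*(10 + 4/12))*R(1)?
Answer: -1085/4 ≈ -271.25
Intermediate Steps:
J = -¾ (J = -2 + (¼)*5 = -2 + 5/4 = -¾ ≈ -0.75000)
R(b) = -35/4 (R(b) = -8 - ¾ = -35/4)
(3*(10 + 4/12))*R(1) = (3*(10 + 4/12))*(-35/4) = (3*(10 + 4*(1/12)))*(-35/4) = (3*(10 + ⅓))*(-35/4) = (3*(31/3))*(-35/4) = 31*(-35/4) = -1085/4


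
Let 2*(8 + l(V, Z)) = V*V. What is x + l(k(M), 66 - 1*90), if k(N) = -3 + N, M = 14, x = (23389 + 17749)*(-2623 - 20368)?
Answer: -1891607411/2 ≈ -9.4580e+8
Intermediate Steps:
x = -945803758 (x = 41138*(-22991) = -945803758)
l(V, Z) = -8 + V**2/2 (l(V, Z) = -8 + (V*V)/2 = -8 + V**2/2)
x + l(k(M), 66 - 1*90) = -945803758 + (-8 + (-3 + 14)**2/2) = -945803758 + (-8 + (1/2)*11**2) = -945803758 + (-8 + (1/2)*121) = -945803758 + (-8 + 121/2) = -945803758 + 105/2 = -1891607411/2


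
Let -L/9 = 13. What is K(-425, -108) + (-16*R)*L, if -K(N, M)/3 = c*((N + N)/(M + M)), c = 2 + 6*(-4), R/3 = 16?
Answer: 1622083/18 ≈ 90116.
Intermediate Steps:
R = 48 (R = 3*16 = 48)
c = -22 (c = 2 - 24 = -22)
L = -117 (L = -9*13 = -117)
K(N, M) = 66*N/M (K(N, M) = -(-66)*(N + N)/(M + M) = -(-66)*(2*N)/((2*M)) = -(-66)*(2*N)*(1/(2*M)) = -(-66)*N/M = 66*N/M)
K(-425, -108) + (-16*R)*L = 66*(-425)/(-108) - 16*48*(-117) = 66*(-425)*(-1/108) - 768*(-117) = 4675/18 + 89856 = 1622083/18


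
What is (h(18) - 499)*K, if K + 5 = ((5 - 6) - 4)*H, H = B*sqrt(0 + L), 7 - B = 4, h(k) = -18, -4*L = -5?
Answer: 2585 + 7755*sqrt(5)/2 ≈ 11255.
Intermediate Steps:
L = 5/4 (L = -1/4*(-5) = 5/4 ≈ 1.2500)
B = 3 (B = 7 - 1*4 = 7 - 4 = 3)
H = 3*sqrt(5)/2 (H = 3*sqrt(0 + 5/4) = 3*sqrt(5/4) = 3*(sqrt(5)/2) = 3*sqrt(5)/2 ≈ 3.3541)
K = -5 - 15*sqrt(5)/2 (K = -5 + ((5 - 6) - 4)*(3*sqrt(5)/2) = -5 + (-1 - 4)*(3*sqrt(5)/2) = -5 - 15*sqrt(5)/2 ≈ -21.771)
(h(18) - 499)*K = (-18 - 499)*(-5 - 15*sqrt(5)/2) = -517*(-5 - 15*sqrt(5)/2) = 2585 + 7755*sqrt(5)/2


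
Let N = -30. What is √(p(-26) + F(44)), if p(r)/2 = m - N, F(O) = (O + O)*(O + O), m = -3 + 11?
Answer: 2*√1955 ≈ 88.431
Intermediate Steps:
m = 8
F(O) = 4*O² (F(O) = (2*O)*(2*O) = 4*O²)
p(r) = 76 (p(r) = 2*(8 - 1*(-30)) = 2*(8 + 30) = 2*38 = 76)
√(p(-26) + F(44)) = √(76 + 4*44²) = √(76 + 4*1936) = √(76 + 7744) = √7820 = 2*√1955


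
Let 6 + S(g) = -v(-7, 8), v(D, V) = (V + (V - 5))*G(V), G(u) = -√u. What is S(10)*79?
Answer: -474 + 1738*√2 ≈ 1983.9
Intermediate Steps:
v(D, V) = -√V*(-5 + 2*V) (v(D, V) = (V + (V - 5))*(-√V) = (V + (-5 + V))*(-√V) = (-5 + 2*V)*(-√V) = -√V*(-5 + 2*V))
S(g) = -6 + 22*√2 (S(g) = -6 - √8*(5 - 2*8) = -6 - 2*√2*(5 - 16) = -6 - 2*√2*(-11) = -6 - (-22)*√2 = -6 + 22*√2)
S(10)*79 = (-6 + 22*√2)*79 = -474 + 1738*√2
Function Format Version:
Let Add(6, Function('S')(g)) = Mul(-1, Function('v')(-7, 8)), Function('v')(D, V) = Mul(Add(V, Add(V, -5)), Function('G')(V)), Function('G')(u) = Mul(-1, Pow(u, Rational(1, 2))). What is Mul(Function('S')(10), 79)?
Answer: Add(-474, Mul(1738, Pow(2, Rational(1, 2)))) ≈ 1983.9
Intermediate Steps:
Function('v')(D, V) = Mul(-1, Pow(V, Rational(1, 2)), Add(-5, Mul(2, V))) (Function('v')(D, V) = Mul(Add(V, Add(V, -5)), Mul(-1, Pow(V, Rational(1, 2)))) = Mul(Add(V, Add(-5, V)), Mul(-1, Pow(V, Rational(1, 2)))) = Mul(Add(-5, Mul(2, V)), Mul(-1, Pow(V, Rational(1, 2)))) = Mul(-1, Pow(V, Rational(1, 2)), Add(-5, Mul(2, V))))
Function('S')(g) = Add(-6, Mul(22, Pow(2, Rational(1, 2)))) (Function('S')(g) = Add(-6, Mul(-1, Mul(Pow(8, Rational(1, 2)), Add(5, Mul(-2, 8))))) = Add(-6, Mul(-1, Mul(Mul(2, Pow(2, Rational(1, 2))), Add(5, -16)))) = Add(-6, Mul(-1, Mul(Mul(2, Pow(2, Rational(1, 2))), -11))) = Add(-6, Mul(-1, Mul(-22, Pow(2, Rational(1, 2))))) = Add(-6, Mul(22, Pow(2, Rational(1, 2)))))
Mul(Function('S')(10), 79) = Mul(Add(-6, Mul(22, Pow(2, Rational(1, 2)))), 79) = Add(-474, Mul(1738, Pow(2, Rational(1, 2))))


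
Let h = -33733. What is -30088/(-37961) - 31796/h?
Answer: 317423780/182934059 ≈ 1.7352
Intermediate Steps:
-30088/(-37961) - 31796/h = -30088/(-37961) - 31796/(-33733) = -30088*(-1/37961) - 31796*(-1/33733) = 30088/37961 + 31796/33733 = 317423780/182934059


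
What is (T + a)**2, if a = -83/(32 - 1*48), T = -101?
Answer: 2350089/256 ≈ 9180.0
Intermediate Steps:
a = 83/16 (a = -83/(32 - 48) = -83/(-16) = -83*(-1/16) = 83/16 ≈ 5.1875)
(T + a)**2 = (-101 + 83/16)**2 = (-1533/16)**2 = 2350089/256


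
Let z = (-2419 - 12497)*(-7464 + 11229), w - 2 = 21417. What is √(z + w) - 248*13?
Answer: -3224 + I*√56137321 ≈ -3224.0 + 7492.5*I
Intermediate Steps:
w = 21419 (w = 2 + 21417 = 21419)
z = -56158740 (z = -14916*3765 = -56158740)
√(z + w) - 248*13 = √(-56158740 + 21419) - 248*13 = √(-56137321) - 3224 = I*√56137321 - 3224 = -3224 + I*√56137321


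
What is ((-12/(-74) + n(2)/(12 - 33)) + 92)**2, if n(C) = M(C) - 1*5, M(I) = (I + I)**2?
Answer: 5069867209/603729 ≈ 8397.6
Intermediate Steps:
M(I) = 4*I**2 (M(I) = (2*I)**2 = 4*I**2)
n(C) = -5 + 4*C**2 (n(C) = 4*C**2 - 1*5 = 4*C**2 - 5 = -5 + 4*C**2)
((-12/(-74) + n(2)/(12 - 33)) + 92)**2 = ((-12/(-74) + (-5 + 4*2**2)/(12 - 33)) + 92)**2 = ((-12*(-1/74) + (-5 + 4*4)/(-21)) + 92)**2 = ((6/37 + (-5 + 16)*(-1/21)) + 92)**2 = ((6/37 + 11*(-1/21)) + 92)**2 = ((6/37 - 11/21) + 92)**2 = (-281/777 + 92)**2 = (71203/777)**2 = 5069867209/603729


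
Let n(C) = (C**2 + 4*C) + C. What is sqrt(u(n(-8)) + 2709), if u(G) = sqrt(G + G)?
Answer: sqrt(2709 + 4*sqrt(3)) ≈ 52.115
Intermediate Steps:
n(C) = C**2 + 5*C
u(G) = sqrt(2)*sqrt(G) (u(G) = sqrt(2*G) = sqrt(2)*sqrt(G))
sqrt(u(n(-8)) + 2709) = sqrt(sqrt(2)*sqrt(-8*(5 - 8)) + 2709) = sqrt(sqrt(2)*sqrt(-8*(-3)) + 2709) = sqrt(sqrt(2)*sqrt(24) + 2709) = sqrt(sqrt(2)*(2*sqrt(6)) + 2709) = sqrt(4*sqrt(3) + 2709) = sqrt(2709 + 4*sqrt(3))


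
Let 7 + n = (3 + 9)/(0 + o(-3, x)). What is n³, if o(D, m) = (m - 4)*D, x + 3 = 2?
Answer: -29791/125 ≈ -238.33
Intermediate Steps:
x = -1 (x = -3 + 2 = -1)
o(D, m) = D*(-4 + m) (o(D, m) = (-4 + m)*D = D*(-4 + m))
n = -31/5 (n = -7 + (3 + 9)/(0 - 3*(-4 - 1)) = -7 + 12/(0 - 3*(-5)) = -7 + 12/(0 + 15) = -7 + 12/15 = -7 + 12*(1/15) = -7 + ⅘ = -31/5 ≈ -6.2000)
n³ = (-31/5)³ = -29791/125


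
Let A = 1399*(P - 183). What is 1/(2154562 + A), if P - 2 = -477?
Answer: 1/1234020 ≈ 8.1036e-7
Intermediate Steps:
P = -475 (P = 2 - 477 = -475)
A = -920542 (A = 1399*(-475 - 183) = 1399*(-658) = -920542)
1/(2154562 + A) = 1/(2154562 - 920542) = 1/1234020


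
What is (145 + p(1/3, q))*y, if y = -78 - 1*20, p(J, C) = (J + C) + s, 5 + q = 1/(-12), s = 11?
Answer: -29645/2 ≈ -14823.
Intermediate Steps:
q = -61/12 (q = -5 + 1/(-12) = -5 - 1/12 = -61/12 ≈ -5.0833)
p(J, C) = 11 + C + J (p(J, C) = (J + C) + 11 = (C + J) + 11 = 11 + C + J)
y = -98 (y = -78 - 20 = -98)
(145 + p(1/3, q))*y = (145 + (11 - 61/12 + 1/3))*(-98) = (145 + 25/4)*(-98) = (605/4)*(-98) = -29645/2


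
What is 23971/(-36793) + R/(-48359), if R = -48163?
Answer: 612847670/1779272687 ≈ 0.34444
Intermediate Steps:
23971/(-36793) + R/(-48359) = 23971/(-36793) - 48163/(-48359) = 23971*(-1/36793) - 48163*(-1/48359) = -23971/36793 + 48163/48359 = 612847670/1779272687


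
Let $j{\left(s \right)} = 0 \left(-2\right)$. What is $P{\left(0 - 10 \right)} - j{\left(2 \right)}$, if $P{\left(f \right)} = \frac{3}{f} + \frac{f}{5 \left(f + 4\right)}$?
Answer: $\frac{1}{30} \approx 0.033333$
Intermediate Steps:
$P{\left(f \right)} = \frac{3}{f} + \frac{f}{20 + 5 f}$ ($P{\left(f \right)} = \frac{3}{f} + \frac{f}{5 \left(4 + f\right)} = \frac{3}{f} + \frac{f}{20 + 5 f}$)
$j{\left(s \right)} = 0$
$P{\left(0 - 10 \right)} - j{\left(2 \right)} = \frac{60 + \left(0 - 10\right)^{2} + 15 \left(0 - 10\right)}{5 \left(0 - 10\right) \left(4 + \left(0 - 10\right)\right)} - 0 = \frac{60 + \left(-10\right)^{2} + 15 \left(-10\right)}{5 \left(-10\right) \left(4 - 10\right)} + 0 = \frac{1}{5} \left(- \frac{1}{10}\right) \frac{1}{-6} \left(60 + 100 - 150\right) + 0 = \frac{1}{5} \left(- \frac{1}{10}\right) \left(- \frac{1}{6}\right) 10 + 0 = \frac{1}{30} + 0 = \frac{1}{30}$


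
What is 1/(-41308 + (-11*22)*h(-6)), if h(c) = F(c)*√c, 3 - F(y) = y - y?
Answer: I/(2*(-20654*I + 363*√6)) ≈ -2.4164e-5 + 1.0403e-6*I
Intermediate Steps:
F(y) = 3 (F(y) = 3 - (y - y) = 3 - 1*0 = 3 + 0 = 3)
h(c) = 3*√c
1/(-41308 + (-11*22)*h(-6)) = 1/(-41308 + (-11*22)*(3*√(-6))) = 1/(-41308 - 726*I*√6)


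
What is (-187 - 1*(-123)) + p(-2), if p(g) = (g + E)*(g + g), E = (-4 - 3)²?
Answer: -252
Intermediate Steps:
E = 49 (E = (-7)² = 49)
p(g) = 2*g*(49 + g) (p(g) = (g + 49)*(g + g) = (49 + g)*(2*g) = 2*g*(49 + g))
(-187 - 1*(-123)) + p(-2) = (-187 - 1*(-123)) + 2*(-2)*(49 - 2) = (-187 + 123) + 2*(-2)*47 = -64 - 188 = -252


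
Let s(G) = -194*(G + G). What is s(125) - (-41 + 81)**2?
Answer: -50100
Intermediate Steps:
s(G) = -388*G
s(125) - (-41 + 81)**2 = -388*125 - (-41 + 81)**2 = -48500 - 1*40**2 = -48500 - 1*1600 = -48500 - 1600 = -50100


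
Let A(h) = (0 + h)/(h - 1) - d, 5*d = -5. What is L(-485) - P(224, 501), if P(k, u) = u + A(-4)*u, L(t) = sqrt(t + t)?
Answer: -7014/5 + I*sqrt(970) ≈ -1402.8 + 31.145*I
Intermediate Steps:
d = -1 (d = (1/5)*(-5) = -1)
L(t) = sqrt(2)*sqrt(t) (L(t) = sqrt(2*t) = sqrt(2)*sqrt(t))
A(h) = 1 + h/(-1 + h) (A(h) = (0 + h)/(h - 1) - 1*(-1) = h/(-1 + h) + 1 = 1 + h/(-1 + h))
P(k, u) = 14*u/5 (P(k, u) = u + ((-1 + 2*(-4))/(-1 - 4))*u = u + ((-1 - 8)/(-5))*u = u + (-1/5*(-9))*u = u + 9*u/5 = 14*u/5)
L(-485) - P(224, 501) = sqrt(2)*sqrt(-485) - 14*501/5 = sqrt(2)*(I*sqrt(485)) - 1*7014/5 = I*sqrt(970) - 7014/5 = -7014/5 + I*sqrt(970)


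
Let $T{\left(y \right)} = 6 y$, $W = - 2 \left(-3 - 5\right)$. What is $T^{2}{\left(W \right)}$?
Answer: $9216$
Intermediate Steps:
$W = 16$ ($W = \left(-2\right) \left(-8\right) = 16$)
$T^{2}{\left(W \right)} = \left(6 \cdot 16\right)^{2} = 96^{2} = 9216$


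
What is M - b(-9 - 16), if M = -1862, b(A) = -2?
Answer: -1860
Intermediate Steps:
M - b(-9 - 16) = -1862 - 1*(-2) = -1862 + 2 = -1860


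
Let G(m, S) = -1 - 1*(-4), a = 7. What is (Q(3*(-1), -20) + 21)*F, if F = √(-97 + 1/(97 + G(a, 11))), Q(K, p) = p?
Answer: I*√9699/10 ≈ 9.8484*I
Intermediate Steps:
G(m, S) = 3 (G(m, S) = -1 + 4 = 3)
F = I*√9699/10 (F = √(-97 + 1/(97 + 3)) = √(-97 + 1/100) = √(-9699/100) = I*√9699/10 ≈ 9.8484*I)
(Q(3*(-1), -20) + 21)*F = (-20 + 21)*(I*√9699/10) = 1*(I*√9699/10) = I*√9699/10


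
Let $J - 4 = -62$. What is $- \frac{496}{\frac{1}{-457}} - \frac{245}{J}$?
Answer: $\frac{13147221}{58} \approx 2.2668 \cdot 10^{5}$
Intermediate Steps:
$J = -58$ ($J = 4 - 62 = -58$)
$- \frac{496}{\frac{1}{-457}} - \frac{245}{J} = - \frac{496}{\frac{1}{-457}} - \frac{245}{-58} = - \frac{496}{- \frac{1}{457}} - - \frac{245}{58} = \left(-496\right) \left(-457\right) + \frac{245}{58} = 226672 + \frac{245}{58} = \frac{13147221}{58}$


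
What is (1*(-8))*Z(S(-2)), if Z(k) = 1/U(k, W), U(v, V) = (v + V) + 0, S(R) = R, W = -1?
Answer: 8/3 ≈ 2.6667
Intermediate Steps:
U(v, V) = V + v (U(v, V) = (V + v) + 0 = V + v)
Z(k) = 1/(-1 + k)
(1*(-8))*Z(S(-2)) = (1*(-8))/(-1 - 2) = -8/(-3) = -8*(-⅓) = 8/3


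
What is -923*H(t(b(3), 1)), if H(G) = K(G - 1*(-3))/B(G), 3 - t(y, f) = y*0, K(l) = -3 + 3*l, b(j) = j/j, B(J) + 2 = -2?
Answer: 13845/4 ≈ 3461.3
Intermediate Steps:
B(J) = -4 (B(J) = -2 - 2 = -4)
b(j) = 1
t(y, f) = 3 (t(y, f) = 3 - y*0 = 3 - 1*0 = 3 + 0 = 3)
H(G) = -3/2 - 3*G/4 (H(G) = (-3 + 3*(G - 1*(-3)))/(-4) = (-3 + 3*(G + 3))*(-¼) = (-3 + 3*(3 + G))*(-¼) = (-3 + (9 + 3*G))*(-¼) = (6 + 3*G)*(-¼) = -3/2 - 3*G/4)
-923*H(t(b(3), 1)) = -923*(-3/2 - ¾*3) = -923*(-3/2 - 9/4) = -923*(-15/4) = 13845/4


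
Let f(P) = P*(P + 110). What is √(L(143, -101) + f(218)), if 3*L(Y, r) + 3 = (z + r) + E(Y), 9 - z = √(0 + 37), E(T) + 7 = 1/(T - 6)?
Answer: √(12072784281 - 56307*√37)/411 ≈ 267.33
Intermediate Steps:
f(P) = P*(110 + P)
E(T) = -7 + 1/(-6 + T) (E(T) = -7 + 1/(T - 6) = -7 + 1/(-6 + T))
z = 9 - √37 (z = 9 - √(0 + 37) = 9 - √37 ≈ 2.9172)
L(Y, r) = 2 - √37/3 + r/3 + (43 - 7*Y)/(3*(-6 + Y)) (L(Y, r) = -1 + (((9 - √37) + r) + (43 - 7*Y)/(-6 + Y))/3 = -1 + ((9 + r - √37) + (43 - 7*Y)/(-6 + Y))/3 = -1 + (9 + r - √37 + (43 - 7*Y)/(-6 + Y))/3 = -1 + (3 - √37/3 + r/3 + (43 - 7*Y)/(3*(-6 + Y))) = 2 - √37/3 + r/3 + (43 - 7*Y)/(3*(-6 + Y)))
√(L(143, -101) + f(218)) = √((43 - 7*143 + (-6 + 143)*(6 - 101 - √37))/(3*(-6 + 143)) + 218*(110 + 218)) = √((⅓)*(43 - 1001 + 137*(-95 - √37))/137 + 218*328) = √((⅓)*(1/137)*(43 - 1001 + (-13015 - 137*√37)) + 71504) = √((⅓)*(1/137)*(-13973 - 137*√37) + 71504) = √((-13973/411 - √37/3) + 71504) = √(29374171/411 - √37/3)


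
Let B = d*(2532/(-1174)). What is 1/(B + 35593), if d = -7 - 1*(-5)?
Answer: 587/20895623 ≈ 2.8092e-5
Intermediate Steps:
d = -2 (d = -7 + 5 = -2)
B = 2532/587 (B = -5064/(-1174) = -5064*(-1)/1174 = -2*(-1266/587) = 2532/587 ≈ 4.3135)
1/(B + 35593) = 1/(2532/587 + 35593) = 1/(20895623/587) = 587/20895623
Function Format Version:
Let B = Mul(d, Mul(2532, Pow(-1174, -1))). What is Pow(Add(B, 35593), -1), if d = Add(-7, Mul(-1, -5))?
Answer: Rational(587, 20895623) ≈ 2.8092e-5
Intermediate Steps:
d = -2 (d = Add(-7, 5) = -2)
B = Rational(2532, 587) (B = Mul(-2, Mul(2532, Pow(-1174, -1))) = Mul(-2, Mul(2532, Rational(-1, 1174))) = Mul(-2, Rational(-1266, 587)) = Rational(2532, 587) ≈ 4.3135)
Pow(Add(B, 35593), -1) = Pow(Add(Rational(2532, 587), 35593), -1) = Pow(Rational(20895623, 587), -1) = Rational(587, 20895623)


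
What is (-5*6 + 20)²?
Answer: 100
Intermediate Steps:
(-5*6 + 20)² = (-30 + 20)² = (-10)² = 100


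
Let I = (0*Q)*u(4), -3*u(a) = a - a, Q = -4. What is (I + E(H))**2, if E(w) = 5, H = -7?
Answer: 25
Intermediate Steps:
u(a) = 0 (u(a) = -(a - a)/3 = -1/3*0 = 0)
I = 0 (I = (0*(-4))*0 = 0*0 = 0)
(I + E(H))**2 = (0 + 5)**2 = 5**2 = 25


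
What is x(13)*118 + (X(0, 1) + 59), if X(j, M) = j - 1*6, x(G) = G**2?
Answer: 19995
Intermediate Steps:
X(j, M) = -6 + j (X(j, M) = j - 6 = -6 + j)
x(13)*118 + (X(0, 1) + 59) = 13**2*118 + ((-6 + 0) + 59) = 169*118 + (-6 + 59) = 19942 + 53 = 19995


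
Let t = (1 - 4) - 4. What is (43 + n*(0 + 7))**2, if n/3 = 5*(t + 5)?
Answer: 27889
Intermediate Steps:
t = -7 (t = -3 - 4 = -7)
n = -30 (n = 3*(5*(-7 + 5)) = 3*(5*(-2)) = 3*(-10) = -30)
(43 + n*(0 + 7))**2 = (43 - 30*(0 + 7))**2 = (43 - 30*7)**2 = (43 - 210)**2 = (-167)**2 = 27889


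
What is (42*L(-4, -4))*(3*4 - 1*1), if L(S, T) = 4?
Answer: 1848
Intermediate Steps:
(42*L(-4, -4))*(3*4 - 1*1) = (42*4)*(3*4 - 1*1) = 168*(12 - 1) = 168*11 = 1848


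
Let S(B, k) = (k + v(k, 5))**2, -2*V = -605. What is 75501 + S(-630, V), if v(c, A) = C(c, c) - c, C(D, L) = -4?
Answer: 75517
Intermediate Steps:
V = 605/2 (V = -1/2*(-605) = 605/2 ≈ 302.50)
v(c, A) = -4 - c
S(B, k) = 16 (S(B, k) = (k + (-4 - k))**2 = (-4)**2 = 16)
75501 + S(-630, V) = 75501 + 16 = 75517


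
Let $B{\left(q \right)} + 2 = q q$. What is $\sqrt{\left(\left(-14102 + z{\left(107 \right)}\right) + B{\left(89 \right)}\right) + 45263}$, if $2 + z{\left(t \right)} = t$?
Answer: $\sqrt{39185} \approx 197.95$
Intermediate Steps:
$z{\left(t \right)} = -2 + t$
$B{\left(q \right)} = -2 + q^{2}$ ($B{\left(q \right)} = -2 + q q = -2 + q^{2}$)
$\sqrt{\left(\left(-14102 + z{\left(107 \right)}\right) + B{\left(89 \right)}\right) + 45263} = \sqrt{\left(\left(-14102 + \left(-2 + 107\right)\right) - \left(2 - 89^{2}\right)\right) + 45263} = \sqrt{\left(\left(-14102 + 105\right) + \left(-2 + 7921\right)\right) + 45263} = \sqrt{\left(-13997 + 7919\right) + 45263} = \sqrt{-6078 + 45263} = \sqrt{39185}$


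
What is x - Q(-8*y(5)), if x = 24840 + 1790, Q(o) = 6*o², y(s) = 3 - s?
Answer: 25094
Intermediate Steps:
x = 26630
x - Q(-8*y(5)) = 26630 - 6*(-8*(3 - 1*5))² = 26630 - 6*(-8*(3 - 5))² = 26630 - 6*(-8*(-2))² = 26630 - 6*16² = 26630 - 6*256 = 26630 - 1*1536 = 26630 - 1536 = 25094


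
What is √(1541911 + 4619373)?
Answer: 2*√1540321 ≈ 2482.2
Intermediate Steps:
√(1541911 + 4619373) = √6161284 = 2*√1540321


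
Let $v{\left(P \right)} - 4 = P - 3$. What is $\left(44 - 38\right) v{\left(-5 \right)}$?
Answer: $-24$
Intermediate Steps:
$v{\left(P \right)} = 1 + P$ ($v{\left(P \right)} = 4 + \left(P - 3\right) = 4 + \left(-3 + P\right) = 1 + P$)
$\left(44 - 38\right) v{\left(-5 \right)} = \left(44 - 38\right) \left(1 - 5\right) = 6 \left(-4\right) = -24$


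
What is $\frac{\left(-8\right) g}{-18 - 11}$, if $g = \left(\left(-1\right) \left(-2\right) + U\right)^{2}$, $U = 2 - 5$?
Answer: $\frac{8}{29} \approx 0.27586$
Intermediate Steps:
$U = -3$ ($U = 2 - 5 = -3$)
$g = 1$ ($g = \left(\left(-1\right) \left(-2\right) - 3\right)^{2} = \left(2 - 3\right)^{2} = \left(-1\right)^{2} = 1$)
$\frac{\left(-8\right) g}{-18 - 11} = \frac{\left(-8\right) 1}{-18 - 11} = - \frac{8}{-29} = \left(-8\right) \left(- \frac{1}{29}\right) = \frac{8}{29}$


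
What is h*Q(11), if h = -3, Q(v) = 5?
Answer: -15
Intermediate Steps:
h*Q(11) = -3*5 = -15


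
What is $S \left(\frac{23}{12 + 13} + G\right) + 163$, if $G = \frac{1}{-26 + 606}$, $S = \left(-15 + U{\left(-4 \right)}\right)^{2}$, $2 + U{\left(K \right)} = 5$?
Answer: $\frac{214403}{725} \approx 295.73$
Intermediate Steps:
$U{\left(K \right)} = 3$ ($U{\left(K \right)} = -2 + 5 = 3$)
$S = 144$ ($S = \left(-15 + 3\right)^{2} = \left(-12\right)^{2} = 144$)
$G = \frac{1}{580} \approx 0.0017241$
$S \left(\frac{23}{12 + 13} + G\right) + 163 = 144 \left(\frac{23}{12 + 13} + \frac{1}{580}\right) + 163 = 144 \left(\frac{23}{25} + \frac{1}{580}\right) + 163 = 144 \cdot \frac{2673}{2900} + 163 = \frac{96228}{725} + 163 = \frac{214403}{725}$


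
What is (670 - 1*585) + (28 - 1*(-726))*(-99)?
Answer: -74561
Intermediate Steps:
(670 - 1*585) + (28 - 1*(-726))*(-99) = (670 - 585) + (28 + 726)*(-99) = 85 + 754*(-99) = 85 - 74646 = -74561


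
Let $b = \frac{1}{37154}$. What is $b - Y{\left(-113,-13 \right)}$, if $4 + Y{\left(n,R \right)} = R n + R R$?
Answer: $- \frac{60709635}{37154} \approx -1634.0$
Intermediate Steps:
$b = \frac{1}{37154} \approx 2.6915 \cdot 10^{-5}$
$Y{\left(n,R \right)} = -4 + R^{2} + R n$ ($Y{\left(n,R \right)} = -4 + \left(R n + R R\right) = -4 + \left(R n + R^{2}\right) = -4 + \left(R^{2} + R n\right) = -4 + R^{2} + R n$)
$b - Y{\left(-113,-13 \right)} = \frac{1}{37154} - \left(-4 + \left(-13\right)^{2} - -1469\right) = \frac{1}{37154} - \left(-4 + 169 + 1469\right) = \frac{1}{37154} - 1634 = - \frac{60709635}{37154}$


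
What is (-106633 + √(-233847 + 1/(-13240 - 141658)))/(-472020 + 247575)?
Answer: 106633/224445 - I*√5610782365959086/34766081610 ≈ 0.4751 - 0.0021545*I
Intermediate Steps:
(-106633 + √(-233847 + 1/(-13240 - 141658)))/(-472020 + 247575) = (-106633 + √(-233847 + 1/(-154898)))/(-224445) = (-106633 + √(-233847 - 1/154898))*(-1/224445) = (-106633 + √(-36222432607/154898))*(-1/224445) = (-106633 + I*√5610782365959086/154898)*(-1/224445) = 106633/224445 - I*√5610782365959086/34766081610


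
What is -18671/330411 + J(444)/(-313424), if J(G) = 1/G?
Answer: -866087156729/15326693115072 ≈ -0.056508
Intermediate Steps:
-18671/330411 + J(444)/(-313424) = -18671/330411 + 1/(444*(-313424)) = -18671*1/330411 + (1/444)*(-1/313424) = -18671/330411 - 1/139160256 = -866087156729/15326693115072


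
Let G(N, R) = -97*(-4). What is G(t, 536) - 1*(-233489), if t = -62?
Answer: 233877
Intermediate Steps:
G(N, R) = 388
G(t, 536) - 1*(-233489) = 388 - 1*(-233489) = 388 + 233489 = 233877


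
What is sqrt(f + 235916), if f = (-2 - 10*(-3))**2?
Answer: 30*sqrt(263) ≈ 486.52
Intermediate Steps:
f = 784 (f = (-2 + 30)**2 = 28**2 = 784)
sqrt(f + 235916) = sqrt(784 + 235916) = sqrt(236700) = 30*sqrt(263)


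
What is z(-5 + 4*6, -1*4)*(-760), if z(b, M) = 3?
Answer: -2280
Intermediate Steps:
z(-5 + 4*6, -1*4)*(-760) = 3*(-760) = -2280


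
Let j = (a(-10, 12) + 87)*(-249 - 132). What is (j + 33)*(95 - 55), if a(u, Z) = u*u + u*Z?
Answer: -1019760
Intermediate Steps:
a(u, Z) = u² + Z*u
j = -25527 (j = (-10*(12 - 10) + 87)*(-249 - 132) = (-10*2 + 87)*(-381) = (-20 + 87)*(-381) = 67*(-381) = -25527)
(j + 33)*(95 - 55) = (-25527 + 33)*(95 - 55) = -25494*40 = -1019760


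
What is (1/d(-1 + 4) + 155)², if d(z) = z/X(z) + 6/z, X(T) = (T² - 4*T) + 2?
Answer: 23716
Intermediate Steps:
X(T) = 2 + T² - 4*T
d(z) = 6/z + z/(2 + z² - 4*z) (d(z) = z/(2 + z² - 4*z) + 6/z = 6/z + z/(2 + z² - 4*z))
(1/d(-1 + 4) + 155)² = (1/((12 - 24*(-1 + 4) + 7*(-1 + 4)²)/((-1 + 4)*(2 + (-1 + 4)² - 4*(-1 + 4)))) + 155)² = (1/((12 - 24*3 + 7*3²)/(3*(2 + 3² - 4*3))) + 155)² = (1/((12 - 72 + 7*9)/(3*(2 + 9 - 12))) + 155)² = (1/((⅓)*(12 - 72 + 63)/(-1)) + 155)² = (1/((⅓)*(-1)*3) + 155)² = (1/(-1) + 155)² = (-1 + 155)² = 154² = 23716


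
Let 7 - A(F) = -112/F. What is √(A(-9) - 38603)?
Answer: 2*I*√86869/3 ≈ 196.49*I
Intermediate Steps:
A(F) = 7 + 112/F (A(F) = 7 - (-112)/F = 7 + 112/F)
√(A(-9) - 38603) = √((7 + 112/(-9)) - 38603) = √((7 + 112*(-⅑)) - 38603) = √((7 - 112/9) - 38603) = √(-49/9 - 38603) = √(-347476/9) = 2*I*√86869/3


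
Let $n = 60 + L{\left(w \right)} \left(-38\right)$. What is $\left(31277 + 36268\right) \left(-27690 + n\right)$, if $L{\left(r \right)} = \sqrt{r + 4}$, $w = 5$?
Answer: $-1873968480$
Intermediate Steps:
$L{\left(r \right)} = \sqrt{4 + r}$
$n = -54$ ($n = 60 + \sqrt{4 + 5} \left(-38\right) = 60 + \sqrt{9} \left(-38\right) = 60 + 3 \left(-38\right) = 60 - 114 = -54$)
$\left(31277 + 36268\right) \left(-27690 + n\right) = \left(31277 + 36268\right) \left(-27690 - 54\right) = 67545 \left(-27744\right) = -1873968480$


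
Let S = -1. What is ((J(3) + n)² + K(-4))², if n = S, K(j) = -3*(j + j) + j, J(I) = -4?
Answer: 2025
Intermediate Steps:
K(j) = -5*j (K(j) = -3*2*j + j = -6*j + j = -5*j)
n = -1
((J(3) + n)² + K(-4))² = ((-4 - 1)² - 5*(-4))² = ((-5)² + 20)² = (25 + 20)² = 45² = 2025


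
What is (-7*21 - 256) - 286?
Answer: -689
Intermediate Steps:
(-7*21 - 256) - 286 = (-147 - 256) - 286 = -403 - 286 = -689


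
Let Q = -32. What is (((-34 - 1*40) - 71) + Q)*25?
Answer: -4425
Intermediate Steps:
(((-34 - 1*40) - 71) + Q)*25 = (((-34 - 1*40) - 71) - 32)*25 = (((-34 - 40) - 71) - 32)*25 = ((-74 - 71) - 32)*25 = (-145 - 32)*25 = -177*25 = -4425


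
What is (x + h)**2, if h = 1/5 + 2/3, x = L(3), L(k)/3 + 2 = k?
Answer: 3364/225 ≈ 14.951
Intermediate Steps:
L(k) = -6 + 3*k
x = 3 (x = -6 + 3*3 = -6 + 9 = 3)
h = 13/15 (h = 1*(1/5) + 2*(1/3) = 1/5 + 2/3 = 13/15 ≈ 0.86667)
(x + h)**2 = (3 + 13/15)**2 = (58/15)**2 = 3364/225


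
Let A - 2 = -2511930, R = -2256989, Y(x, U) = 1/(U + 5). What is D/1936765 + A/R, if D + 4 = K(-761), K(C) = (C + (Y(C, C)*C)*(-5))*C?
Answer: 667517713849699/472095788463180 ≈ 1.4139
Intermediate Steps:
Y(x, U) = 1/(5 + U)
A = -2511928 (A = 2 - 2511930 = -2511928)
K(C) = C*(C - 5*C/(5 + C)) (K(C) = (C + (C/(5 + C))*(-5))*C = (C - 5*C/(5 + C))*C = C*(C - 5*C/(5 + C)))
D = 440708057/756 (D = -4 + (-761)³/(5 - 761) = -4 - 440711081/(-756) = -4 - 440711081*(-1/756) = -4 + 440711081/756 = 440708057/756 ≈ 5.8295e+5)
D/1936765 + A/R = (440708057/756)/1936765 - 2511928/(-2256989) = (440708057/756)*(1/1936765) - 2511928*(-1/2256989) = 440708057/1464194340 + 2511928/2256989 = 667517713849699/472095788463180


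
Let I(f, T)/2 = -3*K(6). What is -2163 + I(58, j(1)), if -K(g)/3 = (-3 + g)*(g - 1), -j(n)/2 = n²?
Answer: -1893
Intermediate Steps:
j(n) = -2*n²
K(g) = -3*(-1 + g)*(-3 + g) (K(g) = -3*(-3 + g)*(g - 1) = -3*(-3 + g)*(-1 + g) = -3*(-1 + g)*(-3 + g))
I(f, T) = 270 (I(f, T) = 2*(-3*(-9 - 3*6² + 12*6)) = 2*(-3*(-9 - 3*36 + 72)) = 2*(-3*(-9 - 108 + 72)) = 2*(-3*(-45)) = 2*135 = 270)
-2163 + I(58, j(1)) = -2163 + 270 = -1893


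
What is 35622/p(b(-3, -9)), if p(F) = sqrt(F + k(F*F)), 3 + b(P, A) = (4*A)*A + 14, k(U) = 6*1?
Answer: 35622*sqrt(341)/341 ≈ 1929.0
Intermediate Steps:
k(U) = 6
b(P, A) = 11 + 4*A**2 (b(P, A) = -3 + ((4*A)*A + 14) = -3 + (4*A**2 + 14) = -3 + (14 + 4*A**2) = 11 + 4*A**2)
p(F) = sqrt(6 + F) (p(F) = sqrt(F + 6) = sqrt(6 + F))
35622/p(b(-3, -9)) = 35622/(sqrt(6 + (11 + 4*(-9)**2))) = 35622/(sqrt(6 + (11 + 4*81))) = 35622/(sqrt(6 + (11 + 324))) = 35622/(sqrt(6 + 335)) = 35622/(sqrt(341)) = 35622*(sqrt(341)/341) = 35622*sqrt(341)/341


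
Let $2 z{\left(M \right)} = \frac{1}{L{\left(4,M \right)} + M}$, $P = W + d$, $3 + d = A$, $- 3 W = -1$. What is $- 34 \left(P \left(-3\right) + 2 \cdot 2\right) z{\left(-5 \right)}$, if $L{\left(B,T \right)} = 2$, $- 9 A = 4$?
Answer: $\frac{680}{9} \approx 75.556$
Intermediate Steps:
$W = \frac{1}{3}$ ($W = \left(- \frac{1}{3}\right) \left(-1\right) = \frac{1}{3} \approx 0.33333$)
$A = - \frac{4}{9}$ ($A = \left(- \frac{1}{9}\right) 4 = - \frac{4}{9} \approx -0.44444$)
$d = - \frac{31}{9}$ ($d = -3 - \frac{4}{9} = - \frac{31}{9} \approx -3.4444$)
$P = - \frac{28}{9}$ ($P = \frac{1}{3} - \frac{31}{9} = - \frac{28}{9} \approx -3.1111$)
$z{\left(M \right)} = \frac{1}{2 \left(2 + M\right)}$
$- 34 \left(P \left(-3\right) + 2 \cdot 2\right) z{\left(-5 \right)} = - 34 \left(\left(- \frac{28}{9}\right) \left(-3\right) + 2 \cdot 2\right) \frac{1}{2 \left(2 - 5\right)} = - 34 \left(\frac{28}{3} + 4\right) \frac{1}{2 \left(-3\right)} = \left(-34\right) \frac{40}{3} \cdot \frac{1}{2} \left(- \frac{1}{3}\right) = \left(- \frac{1360}{3}\right) \left(- \frac{1}{6}\right) = \frac{680}{9}$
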